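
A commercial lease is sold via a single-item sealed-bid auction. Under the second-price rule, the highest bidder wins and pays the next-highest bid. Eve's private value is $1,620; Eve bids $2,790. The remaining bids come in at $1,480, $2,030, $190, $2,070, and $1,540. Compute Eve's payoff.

Highest competing bid: $2,070.
Eve's bid $2,790 is the highest overall, so Eve wins and pays the second-highest bid, $2,070.
Payoff = value − price = $1,620 − $2,070 = -$450.

Payoff = -$450.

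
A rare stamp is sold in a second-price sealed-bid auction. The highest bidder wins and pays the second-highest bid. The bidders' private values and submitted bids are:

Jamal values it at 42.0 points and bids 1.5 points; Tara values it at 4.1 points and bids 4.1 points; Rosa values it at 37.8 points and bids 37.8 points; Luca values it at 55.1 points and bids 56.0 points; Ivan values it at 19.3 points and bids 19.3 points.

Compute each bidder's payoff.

Jamal 0.0 points, Tara 0.0 points, Rosa 0.0 points, Luca 17.3 points, Ivan 0.0 points.

Ranking the bids: Luca 56.0 points > Rosa 37.8 points > Ivan 19.3 points > Tara 4.1 points > Jamal 1.5 points.
Luca has the top bid and wins; the price is the second-highest bid, 37.8 points.
Luca's payoff = 55.1 points − 37.8 points = 17.3 points. All other bidders lose, so their payoff is 0.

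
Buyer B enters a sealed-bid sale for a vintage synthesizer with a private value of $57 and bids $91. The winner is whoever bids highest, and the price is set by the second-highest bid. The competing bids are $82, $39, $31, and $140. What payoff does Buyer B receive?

Buyer B's payoff: $0.

Highest competing bid: $140.
Buyer B's bid $91 is not the highest, so Buyer B loses, pays nothing, and earns zero payoff.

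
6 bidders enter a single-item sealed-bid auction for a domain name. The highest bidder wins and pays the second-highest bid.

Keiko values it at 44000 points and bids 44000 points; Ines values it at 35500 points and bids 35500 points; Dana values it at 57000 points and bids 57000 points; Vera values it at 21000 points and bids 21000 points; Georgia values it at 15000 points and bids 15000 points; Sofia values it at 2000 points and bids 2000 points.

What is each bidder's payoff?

Ordered from highest: Dana 57000 points; Keiko 44000 points; Ines 35500 points; Vera 21000 points; Georgia 15000 points; Sofia 2000 points.
Dana has the top bid and wins; the price is the second-highest bid, 44000 points.
Dana's payoff = 57000 points − 44000 points = 13000 points. All other bidders lose, so their payoff is 0.

Payoffs: Keiko 0 points, Ines 0 points, Dana 13000 points, Vera 0 points, Georgia 0 points, Sofia 0 points.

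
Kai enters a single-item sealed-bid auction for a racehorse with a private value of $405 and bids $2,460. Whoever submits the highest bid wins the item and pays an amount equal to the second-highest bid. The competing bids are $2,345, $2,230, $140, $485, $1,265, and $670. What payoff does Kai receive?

-$1,940

Highest competing bid: $2,345.
Kai's bid $2,460 is the highest overall, so Kai wins and pays the second-highest bid, $2,345.
Payoff = value − price = $405 − $2,345 = -$1,940.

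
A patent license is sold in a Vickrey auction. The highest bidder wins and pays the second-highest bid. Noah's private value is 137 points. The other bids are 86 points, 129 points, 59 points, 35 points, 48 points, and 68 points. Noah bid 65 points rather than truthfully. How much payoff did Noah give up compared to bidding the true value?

Regret: 8 points.

The highest competing bid is 129 points.
Bidding truthfully at 137 points: Noah has the top bid, wins, and pays the second-highest bid 129 points. Payoff = 137 points − 129 points = 8 points.
Bidding 65 points: the top bid is 129 points (a rival), so Noah loses. Payoff = 0 points.
Regret = truthful payoff − actual payoff = 8 points − 0 points = 8 points.
Deviating from a truthful bid can only lose payoff in a second-price auction — never gain.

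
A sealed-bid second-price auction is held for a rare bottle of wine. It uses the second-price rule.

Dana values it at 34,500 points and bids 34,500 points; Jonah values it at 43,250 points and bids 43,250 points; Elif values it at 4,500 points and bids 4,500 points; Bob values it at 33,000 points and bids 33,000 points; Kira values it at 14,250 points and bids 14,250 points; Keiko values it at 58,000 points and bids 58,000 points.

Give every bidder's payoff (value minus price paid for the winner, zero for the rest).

Payoffs: Dana 0 points, Jonah 0 points, Elif 0 points, Bob 0 points, Kira 0 points, Keiko 14,750 points.

Sorted high to low: Keiko 58,000 points, then Jonah 43,250 points, then Dana 34,500 points, then Bob 33,000 points, then Kira 14,250 points, then Elif 4,500 points.
Keiko has the top bid and wins; the price is the second-highest bid, 43,250 points.
Keiko's payoff = 58,000 points − 43,250 points = 14,750 points. All other bidders lose, so their payoff is 0.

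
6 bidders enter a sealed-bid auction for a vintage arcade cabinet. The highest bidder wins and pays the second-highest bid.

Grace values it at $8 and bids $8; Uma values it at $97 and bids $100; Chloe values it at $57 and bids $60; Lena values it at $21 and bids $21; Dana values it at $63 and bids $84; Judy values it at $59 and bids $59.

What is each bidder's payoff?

Ordered from highest: Uma $100 > Dana $84 > Chloe $60 > Judy $59 > Lena $21 > Grace $8.
Uma has the top bid and wins; the price is the second-highest bid, $84.
Uma's payoff = $97 − $84 = $13. All other bidders lose, so their payoff is 0.

Grace $0, Uma $13, Chloe $0, Lena $0, Dana $0, Judy $0.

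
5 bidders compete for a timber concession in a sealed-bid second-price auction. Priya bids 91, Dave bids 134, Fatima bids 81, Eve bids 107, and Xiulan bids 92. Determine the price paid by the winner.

The winner pays 107.

Ordered from highest: Dave 134 > Eve 107 > Xiulan 92 > Priya 91 > Fatima 81.
Dave has the highest bid, so Dave wins.
The second-highest bid is 107, so that is what Dave pays.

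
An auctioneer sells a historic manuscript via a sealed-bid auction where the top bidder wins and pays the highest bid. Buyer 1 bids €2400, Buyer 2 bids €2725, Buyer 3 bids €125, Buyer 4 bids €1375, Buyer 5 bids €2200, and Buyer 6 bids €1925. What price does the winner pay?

€2725

Ordered from highest: Buyer 2 €2725 > Buyer 1 €2400 > Buyer 5 €2200 > Buyer 6 €1925 > Buyer 4 €1375 > Buyer 3 €125.
Buyer 2 is the highest bidder, so Buyer 2 wins.
Under the first-price rule, the price is the highest bid: €2725.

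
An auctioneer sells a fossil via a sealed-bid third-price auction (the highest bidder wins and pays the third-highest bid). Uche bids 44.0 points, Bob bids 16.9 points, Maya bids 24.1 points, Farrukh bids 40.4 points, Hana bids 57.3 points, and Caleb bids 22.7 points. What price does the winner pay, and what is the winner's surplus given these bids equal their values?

Sorted high to low: Hana 57.3 points > Uche 44.0 points > Farrukh 40.4 points > Maya 24.1 points > Caleb 22.7 points > Bob 16.9 points.
Hana is the highest bidder, so Hana wins.
Under the third-price rule, the price is the third-highest bid: 40.4 points.
Surplus = 57.3 points − 40.4 points = 16.9 points.

The winner pays 40.4 points for a surplus of 16.9 points.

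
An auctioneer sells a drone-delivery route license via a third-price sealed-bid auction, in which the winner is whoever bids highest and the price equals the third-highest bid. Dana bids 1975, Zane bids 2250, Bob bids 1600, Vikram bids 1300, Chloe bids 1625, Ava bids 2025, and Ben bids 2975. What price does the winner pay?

Ordered from highest: Ben 2975 > Zane 2250 > Ava 2025 > Dana 1975 > Chloe 1625 > Bob 1600 > Vikram 1300.
Ben is the highest bidder, so Ben wins.
Under the third-price rule, the price is the third-highest bid: 2025.

Price paid: 2025.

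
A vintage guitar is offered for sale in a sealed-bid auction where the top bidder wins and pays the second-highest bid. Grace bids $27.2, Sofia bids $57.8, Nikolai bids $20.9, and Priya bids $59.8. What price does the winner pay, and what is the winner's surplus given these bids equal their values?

Ranking the bids: Priya $59.8, then Sofia $57.8, then Grace $27.2, then Nikolai $20.9.
Priya is the highest bidder, so Priya wins.
Under the second-price rule, the price is the second-highest bid: $57.8.
Surplus = $59.8 − $57.8 = $2.0.

Price $57.8; surplus $2.0.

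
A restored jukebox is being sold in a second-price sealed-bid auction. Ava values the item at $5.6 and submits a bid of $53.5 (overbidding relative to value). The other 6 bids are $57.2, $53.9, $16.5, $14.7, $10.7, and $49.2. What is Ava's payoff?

Highest competing bid: $57.2.
Ava's bid $53.5 is not the highest, so Ava loses, pays nothing, and earns zero payoff.

Payoff = $0.0.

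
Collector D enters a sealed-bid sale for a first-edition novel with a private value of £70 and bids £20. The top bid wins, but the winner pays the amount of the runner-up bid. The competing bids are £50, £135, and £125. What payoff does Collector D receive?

Payoff = £0.

Highest competing bid: £135.
Collector D's bid £20 is not the highest, so Collector D loses, pays nothing, and earns zero payoff.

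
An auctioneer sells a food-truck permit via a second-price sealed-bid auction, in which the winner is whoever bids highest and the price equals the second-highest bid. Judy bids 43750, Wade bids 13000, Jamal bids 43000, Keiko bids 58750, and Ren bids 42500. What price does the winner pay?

Price paid: 43750.

Sorted high to low: Keiko 58750 > Judy 43750 > Jamal 43000 > Ren 42500 > Wade 13000.
Keiko is the highest bidder, so Keiko wins.
Under the second-price rule, the price is the second-highest bid: 43750.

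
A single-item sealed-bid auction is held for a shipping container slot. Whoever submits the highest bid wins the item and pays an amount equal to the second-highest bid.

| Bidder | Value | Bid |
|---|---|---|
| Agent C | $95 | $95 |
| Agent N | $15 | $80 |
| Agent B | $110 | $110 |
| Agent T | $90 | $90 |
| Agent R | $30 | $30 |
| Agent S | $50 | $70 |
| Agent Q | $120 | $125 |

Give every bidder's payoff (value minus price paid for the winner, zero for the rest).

Payoffs: Agent C $0, Agent N $0, Agent B $0, Agent T $0, Agent R $0, Agent S $0, Agent Q $10.

Ordered from highest: Agent Q $125, then Agent B $110, then Agent C $95, then Agent T $90, then Agent N $80, then Agent S $70, then Agent R $30.
Agent Q has the top bid and wins; the price is the second-highest bid, $110.
Agent Q's payoff = $120 − $110 = $10. All other bidders lose, so their payoff is 0.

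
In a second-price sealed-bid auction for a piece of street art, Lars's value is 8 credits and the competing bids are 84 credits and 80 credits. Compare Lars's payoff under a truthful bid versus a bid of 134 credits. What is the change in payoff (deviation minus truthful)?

Payoff change: -76 credits.

The highest competing bid is 84 credits.
Bidding truthfully at 8 credits: the top bid is 84 credits (a rival), so Lars loses. Payoff = 0 credits.
Bidding 134 credits: Lars has the top bid, wins, and pays the second-highest bid 84 credits. Payoff = 8 credits − 84 credits = -76 credits.
Change = -76 credits − 0 credits = -76 credits.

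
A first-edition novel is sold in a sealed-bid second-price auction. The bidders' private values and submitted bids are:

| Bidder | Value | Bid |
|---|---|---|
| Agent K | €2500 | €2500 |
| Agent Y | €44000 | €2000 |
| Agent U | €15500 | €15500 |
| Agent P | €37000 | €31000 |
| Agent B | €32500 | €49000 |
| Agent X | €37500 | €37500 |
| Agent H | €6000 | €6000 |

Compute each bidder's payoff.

Agent K €0, Agent Y €0, Agent U €0, Agent P €0, Agent B -€5000, Agent X €0, Agent H €0.

Bids in descending order: Agent B €49000; Agent X €37500; Agent P €31000; Agent U €15500; Agent H €6000; Agent K €2500; Agent Y €2000.
Agent B has the top bid and wins; the price is the second-highest bid, €37500.
Agent B's payoff = €32500 − €37500 = -€5000. All other bidders lose, so their payoff is 0.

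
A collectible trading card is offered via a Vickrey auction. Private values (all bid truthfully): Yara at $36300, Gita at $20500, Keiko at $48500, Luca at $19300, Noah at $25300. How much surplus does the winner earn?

Ordered from highest: Keiko $48500; Yara $36300; Noah $25300; Gita $20500; Luca $19300.
Keiko wins with the top bid and pays the second-highest, $36300.
Surplus = $48500 − $36300 = $12200.

Winner's surplus: $12200.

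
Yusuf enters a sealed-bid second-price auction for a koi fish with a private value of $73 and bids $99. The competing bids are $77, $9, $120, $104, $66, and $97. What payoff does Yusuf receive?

Highest competing bid: $120.
Yusuf's bid $99 is not the highest, so Yusuf loses, pays nothing, and earns zero payoff.

Yusuf's payoff: $0.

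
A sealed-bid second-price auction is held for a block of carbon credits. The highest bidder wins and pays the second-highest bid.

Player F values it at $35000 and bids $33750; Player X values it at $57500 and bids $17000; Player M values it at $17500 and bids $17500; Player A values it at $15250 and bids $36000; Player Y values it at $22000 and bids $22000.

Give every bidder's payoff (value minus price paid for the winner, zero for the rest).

Player F $0, Player X $0, Player M $0, Player A -$18500, Player Y $0.

Ordered from highest: Player A $36000, then Player F $33750, then Player Y $22000, then Player M $17500, then Player X $17000.
Player A has the top bid and wins; the price is the second-highest bid, $33750.
Player A's payoff = $15250 − $33750 = -$18500. All other bidders lose, so their payoff is 0.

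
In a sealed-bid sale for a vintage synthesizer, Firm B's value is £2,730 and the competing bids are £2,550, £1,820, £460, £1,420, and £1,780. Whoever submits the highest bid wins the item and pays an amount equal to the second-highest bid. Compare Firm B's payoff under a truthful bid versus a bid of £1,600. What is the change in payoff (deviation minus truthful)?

The highest competing bid is £2,550.
Bidding truthfully at £2,730: Firm B has the top bid, wins, and pays the second-highest bid £2,550. Payoff = £2,730 − £2,550 = £180.
Bidding £1,600: the top bid is £2,550 (a rival), so Firm B loses. Payoff = £0.
Change = £0 − £180 = -£180.

-£180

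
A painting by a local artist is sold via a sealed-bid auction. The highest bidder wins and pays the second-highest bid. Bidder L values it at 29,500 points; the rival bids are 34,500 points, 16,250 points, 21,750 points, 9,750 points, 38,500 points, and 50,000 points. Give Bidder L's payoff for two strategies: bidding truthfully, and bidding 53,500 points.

The highest competing bid is 50,000 points.
Bidding truthfully at 29,500 points: the top bid is 50,000 points (a rival), so Bidder L loses. Payoff = 0 points.
Bidding 53,500 points: Bidder L has the top bid, wins, and pays the second-highest bid 50,000 points. Payoff = 29,500 points − 50,000 points = -20,500 points.

Truthful: 0 points; alternative: -20,500 points.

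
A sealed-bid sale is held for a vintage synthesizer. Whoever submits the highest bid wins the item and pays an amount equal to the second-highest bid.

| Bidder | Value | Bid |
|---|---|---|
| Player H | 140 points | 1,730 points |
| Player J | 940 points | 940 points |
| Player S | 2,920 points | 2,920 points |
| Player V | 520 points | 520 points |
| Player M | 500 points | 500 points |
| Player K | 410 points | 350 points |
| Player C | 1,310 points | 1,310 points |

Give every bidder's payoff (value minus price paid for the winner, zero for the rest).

Player H 0 points, Player J 0 points, Player S 1,190 points, Player V 0 points, Player M 0 points, Player K 0 points, Player C 0 points.

Bids in descending order: Player S 2,920 points, then Player H 1,730 points, then Player C 1,310 points, then Player J 940 points, then Player V 520 points, then Player M 500 points, then Player K 350 points.
Player S has the top bid and wins; the price is the second-highest bid, 1,730 points.
Player S's payoff = 2,920 points − 1,730 points = 1,190 points. All other bidders lose, so their payoff is 0.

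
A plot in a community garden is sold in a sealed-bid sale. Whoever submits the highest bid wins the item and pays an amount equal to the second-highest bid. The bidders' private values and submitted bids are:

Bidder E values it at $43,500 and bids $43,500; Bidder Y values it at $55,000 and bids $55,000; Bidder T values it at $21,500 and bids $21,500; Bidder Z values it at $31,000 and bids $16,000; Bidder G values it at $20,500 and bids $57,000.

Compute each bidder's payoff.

Sorted high to low: Bidder G $57,000 > Bidder Y $55,000 > Bidder E $43,500 > Bidder T $21,500 > Bidder Z $16,000.
Bidder G has the top bid and wins; the price is the second-highest bid, $55,000.
Bidder G's payoff = $20,500 − $55,000 = -$34,500. All other bidders lose, so their payoff is 0.

Payoffs: Bidder E $0, Bidder Y $0, Bidder T $0, Bidder Z $0, Bidder G -$34,500.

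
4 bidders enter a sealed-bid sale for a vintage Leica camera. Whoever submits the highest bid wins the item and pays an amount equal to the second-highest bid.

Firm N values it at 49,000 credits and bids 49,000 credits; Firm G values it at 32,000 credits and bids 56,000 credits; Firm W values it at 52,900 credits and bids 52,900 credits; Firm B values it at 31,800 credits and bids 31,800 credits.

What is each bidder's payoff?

Sorted high to low: Firm G 56,000 credits, then Firm W 52,900 credits, then Firm N 49,000 credits, then Firm B 31,800 credits.
Firm G has the top bid and wins; the price is the second-highest bid, 52,900 credits.
Firm G's payoff = 32,000 credits − 52,900 credits = -20,900 credits. All other bidders lose, so their payoff is 0.

Payoffs: Firm N 0 credits, Firm G -20,900 credits, Firm W 0 credits, Firm B 0 credits.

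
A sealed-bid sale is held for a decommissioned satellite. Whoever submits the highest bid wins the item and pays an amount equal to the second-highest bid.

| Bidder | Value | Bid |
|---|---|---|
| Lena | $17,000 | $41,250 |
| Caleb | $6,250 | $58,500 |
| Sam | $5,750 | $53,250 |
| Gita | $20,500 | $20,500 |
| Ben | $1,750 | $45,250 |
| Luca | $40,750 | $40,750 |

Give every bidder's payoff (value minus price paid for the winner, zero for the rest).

Payoffs: Lena $0, Caleb -$47,000, Sam $0, Gita $0, Ben $0, Luca $0.

Bids in descending order: Caleb $58,500; Sam $53,250; Ben $45,250; Lena $41,250; Luca $40,750; Gita $20,500.
Caleb has the top bid and wins; the price is the second-highest bid, $53,250.
Caleb's payoff = $6,250 − $53,250 = -$47,000. All other bidders lose, so their payoff is 0.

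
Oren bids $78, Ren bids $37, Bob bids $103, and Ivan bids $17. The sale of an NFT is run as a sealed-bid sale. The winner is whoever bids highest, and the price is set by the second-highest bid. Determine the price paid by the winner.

Bids in descending order: Bob $103, then Oren $78, then Ren $37, then Ivan $17.
Bob has the highest bid, so Bob wins.
The second-highest bid is $78, so that is what Bob pays.

$78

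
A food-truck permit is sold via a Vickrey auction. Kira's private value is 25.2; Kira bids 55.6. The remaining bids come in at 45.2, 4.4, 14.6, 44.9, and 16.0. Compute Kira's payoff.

-20.0

Highest competing bid: 45.2.
Kira's bid 55.6 is the highest overall, so Kira wins and pays the second-highest bid, 45.2.
Payoff = value − price = 25.2 − 45.2 = -20.0.
Overbidding won the item at a price above value — truthful bidding would have avoided this loss.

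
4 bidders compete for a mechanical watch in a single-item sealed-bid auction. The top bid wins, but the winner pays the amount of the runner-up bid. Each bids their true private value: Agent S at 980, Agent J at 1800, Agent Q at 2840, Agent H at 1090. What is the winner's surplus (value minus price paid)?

Surplus = 1040.

Ranking the bids: Agent Q 2840; Agent J 1800; Agent H 1090; Agent S 980.
Agent Q wins with the top bid and pays the second-highest, 1800.
Surplus = 2840 − 1800 = 1040.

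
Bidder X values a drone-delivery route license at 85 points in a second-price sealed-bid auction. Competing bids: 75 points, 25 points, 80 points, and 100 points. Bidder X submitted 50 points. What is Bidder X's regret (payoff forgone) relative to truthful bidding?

Payoff forgone: 0 points.

The highest competing bid is 100 points.
Bidding truthfully at 85 points: the top bid is 100 points (a rival), so Bidder X loses. Payoff = 0 points.
Bidding 50 points: the top bid is 100 points (a rival), so Bidder X loses. Payoff = 0 points.
Regret = truthful payoff − actual payoff = 0 points − 0 points = 0 points.
The bid only affects whether you win, not the price — here both bids land on the same side of the top rival bid, so the deviation is payoff-neutral.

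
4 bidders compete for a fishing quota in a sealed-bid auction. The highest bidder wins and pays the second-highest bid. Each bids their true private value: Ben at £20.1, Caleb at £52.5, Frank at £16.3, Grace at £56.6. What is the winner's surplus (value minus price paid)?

Winner's surplus: £4.1.

Ordered from highest: Grace £56.6; Caleb £52.5; Ben £20.1; Frank £16.3.
Grace wins with the top bid and pays the second-highest, £52.5.
Surplus = £56.6 − £52.5 = £4.1.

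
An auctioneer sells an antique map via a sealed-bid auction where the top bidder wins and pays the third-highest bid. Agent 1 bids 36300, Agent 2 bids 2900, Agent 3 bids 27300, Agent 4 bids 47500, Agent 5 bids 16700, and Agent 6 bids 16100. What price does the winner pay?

The winner pays 27300.

Ranking the bids: Agent 4 47500, then Agent 1 36300, then Agent 3 27300, then Agent 5 16700, then Agent 6 16100, then Agent 2 2900.
Agent 4 is the highest bidder, so Agent 4 wins.
Under the third-price rule, the price is the third-highest bid: 27300.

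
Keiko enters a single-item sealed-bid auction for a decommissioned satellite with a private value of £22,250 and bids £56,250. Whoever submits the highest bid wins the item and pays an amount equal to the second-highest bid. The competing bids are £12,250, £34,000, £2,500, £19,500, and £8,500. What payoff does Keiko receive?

Highest competing bid: £34,000.
Keiko's bid £56,250 is the highest overall, so Keiko wins and pays the second-highest bid, £34,000.
Payoff = value − price = £22,250 − £34,000 = -£11,750.

-£11,750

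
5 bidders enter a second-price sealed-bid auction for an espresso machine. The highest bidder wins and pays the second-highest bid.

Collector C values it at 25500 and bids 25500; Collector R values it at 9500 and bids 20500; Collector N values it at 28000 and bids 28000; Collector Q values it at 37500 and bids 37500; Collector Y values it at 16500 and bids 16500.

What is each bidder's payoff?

Bids in descending order: Collector Q 37500 > Collector N 28000 > Collector C 25500 > Collector R 20500 > Collector Y 16500.
Collector Q has the top bid and wins; the price is the second-highest bid, 28000.
Collector Q's payoff = 37500 − 28000 = 9500. All other bidders lose, so their payoff is 0.

Collector C 0, Collector R 0, Collector N 0, Collector Q 9500, Collector Y 0.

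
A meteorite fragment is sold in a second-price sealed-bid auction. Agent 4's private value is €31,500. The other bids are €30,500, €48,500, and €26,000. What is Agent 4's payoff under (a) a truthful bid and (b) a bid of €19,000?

The highest competing bid is €48,500.
Bidding truthfully at €31,500: the top bid is €48,500 (a rival), so Agent 4 loses. Payoff = €0.
Bidding €19,000: the top bid is €48,500 (a rival), so Agent 4 loses. Payoff = €0.
The bid only affects whether you win, not the price — here both bids land on the same side of the top rival bid, so the deviation is payoff-neutral.

(a) €0  (b) €0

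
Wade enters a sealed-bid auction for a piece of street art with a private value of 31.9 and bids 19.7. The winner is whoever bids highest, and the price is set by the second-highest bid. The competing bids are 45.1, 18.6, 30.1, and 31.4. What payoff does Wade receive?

Wade's payoff: 0.0.

Highest competing bid: 45.1.
Wade's bid 19.7 is not the highest, so Wade loses, pays nothing, and earns zero payoff.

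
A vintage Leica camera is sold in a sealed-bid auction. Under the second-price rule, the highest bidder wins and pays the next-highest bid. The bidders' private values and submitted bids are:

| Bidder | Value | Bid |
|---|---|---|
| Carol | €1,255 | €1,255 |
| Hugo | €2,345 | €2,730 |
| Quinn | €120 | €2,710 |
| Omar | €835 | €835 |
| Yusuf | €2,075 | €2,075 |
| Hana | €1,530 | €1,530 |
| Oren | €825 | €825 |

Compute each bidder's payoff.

Payoffs: Carol €0, Hugo -€365, Quinn €0, Omar €0, Yusuf €0, Hana €0, Oren €0.

Ranking the bids: Hugo €2,730 > Quinn €2,710 > Yusuf €2,075 > Hana €1,530 > Carol €1,255 > Omar €835 > Oren €825.
Hugo has the top bid and wins; the price is the second-highest bid, €2,710.
Hugo's payoff = €2,345 − €2,710 = -€365. All other bidders lose, so their payoff is 0.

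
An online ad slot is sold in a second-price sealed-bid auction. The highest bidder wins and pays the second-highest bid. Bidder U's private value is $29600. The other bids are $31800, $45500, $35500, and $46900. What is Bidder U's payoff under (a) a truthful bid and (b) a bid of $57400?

The highest competing bid is $46900.
Bidding truthfully at $29600: the top bid is $46900 (a rival), so Bidder U loses. Payoff = $0.
Bidding $57400: Bidder U has the top bid, wins, and pays the second-highest bid $46900. Payoff = $29600 − $46900 = -$17300.
This is the dominant-strategy logic: truthful bidding weakly beats any alternative.

(a) $0  (b) -$17300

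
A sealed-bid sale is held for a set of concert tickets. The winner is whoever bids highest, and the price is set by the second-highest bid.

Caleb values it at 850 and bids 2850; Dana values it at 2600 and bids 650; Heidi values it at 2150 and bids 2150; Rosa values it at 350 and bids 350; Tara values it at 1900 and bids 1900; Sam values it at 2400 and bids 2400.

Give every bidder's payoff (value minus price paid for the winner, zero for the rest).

Payoffs: Caleb -1550, Dana 0, Heidi 0, Rosa 0, Tara 0, Sam 0.

Sorted high to low: Caleb 2850; Sam 2400; Heidi 2150; Tara 1900; Dana 650; Rosa 350.
Caleb has the top bid and wins; the price is the second-highest bid, 2400.
Caleb's payoff = 850 − 2400 = -1550. All other bidders lose, so their payoff is 0.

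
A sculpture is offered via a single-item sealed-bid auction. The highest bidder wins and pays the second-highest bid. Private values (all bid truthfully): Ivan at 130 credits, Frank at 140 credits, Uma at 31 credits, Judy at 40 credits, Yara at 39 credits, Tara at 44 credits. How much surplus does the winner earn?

Ranking the bids: Frank 140 credits > Ivan 130 credits > Tara 44 credits > Judy 40 credits > Yara 39 credits > Uma 31 credits.
Frank wins with the top bid and pays the second-highest, 130 credits.
Surplus = 140 credits − 130 credits = 10 credits.

10 credits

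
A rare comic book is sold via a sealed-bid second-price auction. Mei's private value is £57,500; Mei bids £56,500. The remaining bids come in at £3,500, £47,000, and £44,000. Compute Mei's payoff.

Highest competing bid: £47,000.
Mei's bid £56,500 is the highest overall, so Mei wins and pays the second-highest bid, £47,000.
Payoff = value − price = £57,500 − £47,000 = £10,500.

Mei's payoff: £10,500.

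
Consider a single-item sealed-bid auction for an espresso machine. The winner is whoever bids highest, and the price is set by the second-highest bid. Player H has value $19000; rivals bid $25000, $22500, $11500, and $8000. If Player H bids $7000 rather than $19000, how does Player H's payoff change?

Payoff change: $0.

The highest competing bid is $25000.
Bidding truthfully at $19000: the top bid is $25000 (a rival), so Player H loses. Payoff = $0.
Bidding $7000: the top bid is $25000 (a rival), so Player H loses. Payoff = $0.
Change = $0 − $0 = $0.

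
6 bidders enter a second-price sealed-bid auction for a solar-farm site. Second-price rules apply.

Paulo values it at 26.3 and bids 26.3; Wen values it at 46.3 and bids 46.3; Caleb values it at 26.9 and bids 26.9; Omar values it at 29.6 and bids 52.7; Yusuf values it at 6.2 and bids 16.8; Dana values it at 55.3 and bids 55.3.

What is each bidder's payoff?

Paulo 0.0, Wen 0.0, Caleb 0.0, Omar 0.0, Yusuf 0.0, Dana 2.6.

Ordered from highest: Dana 55.3 > Omar 52.7 > Wen 46.3 > Caleb 26.9 > Paulo 26.3 > Yusuf 16.8.
Dana has the top bid and wins; the price is the second-highest bid, 52.7.
Dana's payoff = 55.3 − 52.7 = 2.6. All other bidders lose, so their payoff is 0.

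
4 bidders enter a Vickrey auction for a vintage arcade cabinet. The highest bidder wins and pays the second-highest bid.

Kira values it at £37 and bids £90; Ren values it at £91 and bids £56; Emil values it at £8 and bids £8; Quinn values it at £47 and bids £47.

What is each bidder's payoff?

Payoffs: Kira -£19, Ren £0, Emil £0, Quinn £0.

Sorted high to low: Kira £90; Ren £56; Quinn £47; Emil £8.
Kira has the top bid and wins; the price is the second-highest bid, £56.
Kira's payoff = £37 − £56 = -£19. All other bidders lose, so their payoff is 0.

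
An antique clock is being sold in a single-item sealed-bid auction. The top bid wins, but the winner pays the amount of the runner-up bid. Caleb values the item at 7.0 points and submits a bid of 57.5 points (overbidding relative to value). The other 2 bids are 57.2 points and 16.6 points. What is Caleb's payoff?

Highest competing bid: 57.2 points.
Caleb's bid 57.5 points is the highest overall, so Caleb wins and pays the second-highest bid, 57.2 points.
Payoff = value − price = 7.0 points − 57.2 points = -50.2 points.

Payoff = -50.2 points.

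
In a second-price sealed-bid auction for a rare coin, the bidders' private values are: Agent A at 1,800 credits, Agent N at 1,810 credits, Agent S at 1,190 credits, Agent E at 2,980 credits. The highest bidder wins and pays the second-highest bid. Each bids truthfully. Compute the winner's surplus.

Sorted high to low: Agent E 2,980 credits; Agent N 1,810 credits; Agent A 1,800 credits; Agent S 1,190 credits.
Agent E wins with the top bid and pays the second-highest, 1,810 credits.
Surplus = 2,980 credits − 1,810 credits = 1,170 credits.

Winner's surplus: 1,170 credits.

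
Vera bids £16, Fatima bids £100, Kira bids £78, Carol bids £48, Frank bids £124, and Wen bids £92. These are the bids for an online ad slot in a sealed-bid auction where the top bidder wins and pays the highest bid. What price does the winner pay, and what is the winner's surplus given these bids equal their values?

Bids in descending order: Frank £124, then Fatima £100, then Wen £92, then Kira £78, then Carol £48, then Vera £16.
Frank is the highest bidder, so Frank wins.
Under the first-price rule, the price is the highest bid: £124.
Surplus = £124 − £124 = £0.

Price £124; surplus £0.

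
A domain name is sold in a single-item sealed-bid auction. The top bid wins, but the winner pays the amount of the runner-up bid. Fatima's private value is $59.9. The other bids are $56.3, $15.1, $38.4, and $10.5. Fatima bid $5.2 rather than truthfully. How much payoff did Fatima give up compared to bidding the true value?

The highest competing bid is $56.3.
Bidding truthfully at $59.9: Fatima has the top bid, wins, and pays the second-highest bid $56.3. Payoff = $59.9 − $56.3 = $3.6.
Bidding $5.2: the top bid is $56.3 (a rival), so Fatima loses. Payoff = $0.0.
Regret = truthful payoff − actual payoff = $3.6 − $0.0 = $3.6.

$3.6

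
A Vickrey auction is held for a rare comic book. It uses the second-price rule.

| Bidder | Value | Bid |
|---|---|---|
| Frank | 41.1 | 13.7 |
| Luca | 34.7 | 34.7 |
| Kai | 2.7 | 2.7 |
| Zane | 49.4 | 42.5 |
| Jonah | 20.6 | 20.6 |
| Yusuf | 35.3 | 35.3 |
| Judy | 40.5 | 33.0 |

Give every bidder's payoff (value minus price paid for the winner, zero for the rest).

Frank 0.0, Luca 0.0, Kai 0.0, Zane 14.1, Jonah 0.0, Yusuf 0.0, Judy 0.0.

Ranking the bids: Zane 42.5; Yusuf 35.3; Luca 34.7; Judy 33.0; Jonah 20.6; Frank 13.7; Kai 2.7.
Zane has the top bid and wins; the price is the second-highest bid, 35.3.
Zane's payoff = 49.4 − 35.3 = 14.1. All other bidders lose, so their payoff is 0.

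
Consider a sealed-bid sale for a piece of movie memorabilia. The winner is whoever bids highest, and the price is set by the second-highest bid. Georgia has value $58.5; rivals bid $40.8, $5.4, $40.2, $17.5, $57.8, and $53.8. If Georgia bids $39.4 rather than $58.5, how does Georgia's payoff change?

The highest competing bid is $57.8.
Bidding truthfully at $58.5: Georgia has the top bid, wins, and pays the second-highest bid $57.8. Payoff = $58.5 − $57.8 = $0.7.
Bidding $39.4: the top bid is $57.8 (a rival), so Georgia loses. Payoff = $0.0.
Change = $0.0 − $0.7 = -$0.7.
Deviating from a truthful bid can only lose payoff in a second-price auction — never gain.

-$0.7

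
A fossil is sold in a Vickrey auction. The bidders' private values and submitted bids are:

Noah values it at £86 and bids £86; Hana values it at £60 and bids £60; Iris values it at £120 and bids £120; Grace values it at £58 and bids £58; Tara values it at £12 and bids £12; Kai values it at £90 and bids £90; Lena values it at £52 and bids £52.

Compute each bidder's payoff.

Noah £0, Hana £0, Iris £30, Grace £0, Tara £0, Kai £0, Lena £0.

Sorted high to low: Iris £120 > Kai £90 > Noah £86 > Hana £60 > Grace £58 > Lena £52 > Tara £12.
Iris has the top bid and wins; the price is the second-highest bid, £90.
Iris's payoff = £120 − £90 = £30. All other bidders lose, so their payoff is 0.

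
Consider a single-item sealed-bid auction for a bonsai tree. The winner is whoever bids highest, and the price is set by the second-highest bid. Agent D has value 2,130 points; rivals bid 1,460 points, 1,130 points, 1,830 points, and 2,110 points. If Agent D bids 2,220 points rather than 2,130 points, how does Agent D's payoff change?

The highest competing bid is 2,110 points.
Bidding truthfully at 2,130 points: Agent D has the top bid, wins, and pays the second-highest bid 2,110 points. Payoff = 2,130 points − 2,110 points = 20 points.
Bidding 2,220 points: Agent D has the top bid, wins, and pays the second-highest bid 2,110 points. Payoff = 2,130 points − 2,110 points = 20 points.
Change = 20 points − 20 points = 0 points.
The bid only affects whether you win, not the price — here both bids land on the same side of the top rival bid, so the deviation is payoff-neutral.

0 points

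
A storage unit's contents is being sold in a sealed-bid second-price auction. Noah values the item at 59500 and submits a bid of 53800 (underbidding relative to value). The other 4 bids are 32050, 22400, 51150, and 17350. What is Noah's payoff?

Highest competing bid: 51150.
Noah's bid 53800 is the highest overall, so Noah wins and pays the second-highest bid, 51150.
Payoff = value − price = 59500 − 51150 = 8350.

Noah's payoff: 8350.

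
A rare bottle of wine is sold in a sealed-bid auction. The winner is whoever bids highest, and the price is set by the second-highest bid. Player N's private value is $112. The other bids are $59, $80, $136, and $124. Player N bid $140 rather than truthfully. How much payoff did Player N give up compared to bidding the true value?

The highest competing bid is $136.
Bidding truthfully at $112: the top bid is $136 (a rival), so Player N loses. Payoff = $0.
Bidding $140: Player N has the top bid, wins, and pays the second-highest bid $136. Payoff = $112 − $136 = -$24.
Regret = truthful payoff − actual payoff = $0 − -$24 = $24.
Deviating from a truthful bid can only lose payoff in a second-price auction — never gain.

Regret: $24.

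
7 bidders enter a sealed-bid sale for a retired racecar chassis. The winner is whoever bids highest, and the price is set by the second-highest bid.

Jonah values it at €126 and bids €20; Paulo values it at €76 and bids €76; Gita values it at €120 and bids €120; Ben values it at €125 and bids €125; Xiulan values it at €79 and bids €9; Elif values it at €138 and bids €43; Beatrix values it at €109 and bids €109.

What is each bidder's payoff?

Jonah €0, Paulo €0, Gita €0, Ben €5, Xiulan €0, Elif €0, Beatrix €0.

Bids in descending order: Ben €125, then Gita €120, then Beatrix €109, then Paulo €76, then Elif €43, then Jonah €20, then Xiulan €9.
Ben has the top bid and wins; the price is the second-highest bid, €120.
Ben's payoff = €125 − €120 = €5. All other bidders lose, so their payoff is 0.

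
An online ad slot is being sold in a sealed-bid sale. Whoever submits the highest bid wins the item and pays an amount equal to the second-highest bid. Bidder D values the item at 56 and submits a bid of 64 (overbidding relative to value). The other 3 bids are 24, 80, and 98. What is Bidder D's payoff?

Highest competing bid: 98.
Bidder D's bid 64 is not the highest, so Bidder D loses, pays nothing, and earns zero payoff.

Bidder D's payoff: 0.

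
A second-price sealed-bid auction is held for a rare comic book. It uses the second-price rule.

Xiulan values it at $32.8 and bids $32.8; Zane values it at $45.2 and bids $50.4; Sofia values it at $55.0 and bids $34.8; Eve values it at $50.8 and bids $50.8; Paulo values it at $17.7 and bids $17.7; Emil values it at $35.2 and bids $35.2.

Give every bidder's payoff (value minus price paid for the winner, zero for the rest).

Bids in descending order: Eve $50.8; Zane $50.4; Emil $35.2; Sofia $34.8; Xiulan $32.8; Paulo $17.7.
Eve has the top bid and wins; the price is the second-highest bid, $50.4.
Eve's payoff = $50.8 − $50.4 = $0.4. All other bidders lose, so their payoff is 0.

Payoffs: Xiulan $0.0, Zane $0.0, Sofia $0.0, Eve $0.4, Paulo $0.0, Emil $0.0.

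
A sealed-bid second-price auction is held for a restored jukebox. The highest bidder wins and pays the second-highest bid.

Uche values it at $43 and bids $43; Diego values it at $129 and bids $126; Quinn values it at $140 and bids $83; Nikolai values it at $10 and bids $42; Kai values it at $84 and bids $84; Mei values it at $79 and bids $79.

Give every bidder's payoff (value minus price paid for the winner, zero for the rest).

Payoffs: Uche $0, Diego $45, Quinn $0, Nikolai $0, Kai $0, Mei $0.

Bids in descending order: Diego $126 > Kai $84 > Quinn $83 > Mei $79 > Uche $43 > Nikolai $42.
Diego has the top bid and wins; the price is the second-highest bid, $84.
Diego's payoff = $129 − $84 = $45. All other bidders lose, so their payoff is 0.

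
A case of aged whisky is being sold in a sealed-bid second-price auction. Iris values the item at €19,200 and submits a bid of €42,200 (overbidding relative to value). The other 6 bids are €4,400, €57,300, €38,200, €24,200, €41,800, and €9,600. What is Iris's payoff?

Iris's payoff: €0.

Highest competing bid: €57,300.
Iris's bid €42,200 is not the highest, so Iris loses, pays nothing, and earns zero payoff.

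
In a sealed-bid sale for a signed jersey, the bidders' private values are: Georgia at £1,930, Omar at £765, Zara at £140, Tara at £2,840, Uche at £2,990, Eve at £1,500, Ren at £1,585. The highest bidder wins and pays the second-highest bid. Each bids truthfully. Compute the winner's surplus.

Bids in descending order: Uche £2,990, then Tara £2,840, then Georgia £1,930, then Ren £1,585, then Eve £1,500, then Omar £765, then Zara £140.
Uche wins with the top bid and pays the second-highest, £2,840.
Surplus = £2,990 − £2,840 = £150.

Winner's surplus: £150.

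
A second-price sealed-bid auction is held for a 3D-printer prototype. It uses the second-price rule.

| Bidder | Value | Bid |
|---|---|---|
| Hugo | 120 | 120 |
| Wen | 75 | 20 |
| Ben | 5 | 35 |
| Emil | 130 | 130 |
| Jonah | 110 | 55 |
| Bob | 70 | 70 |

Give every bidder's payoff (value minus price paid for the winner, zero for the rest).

Hugo 0, Wen 0, Ben 0, Emil 10, Jonah 0, Bob 0.

Sorted high to low: Emil 130; Hugo 120; Bob 70; Jonah 55; Ben 35; Wen 20.
Emil has the top bid and wins; the price is the second-highest bid, 120.
Emil's payoff = 130 − 120 = 10. All other bidders lose, so their payoff is 0.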